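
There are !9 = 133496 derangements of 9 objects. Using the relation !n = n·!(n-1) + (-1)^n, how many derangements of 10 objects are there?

1334961

!10 = 10·133496 + 1 = 1334961.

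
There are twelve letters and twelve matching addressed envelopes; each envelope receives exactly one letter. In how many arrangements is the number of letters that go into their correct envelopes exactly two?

88107426

Choose which 2 of the 12 are fixed: C(12,2) = 66.
The other 10 form a derangement: !10 = 1334961.
Total: 66 × 1334961 = 88107426.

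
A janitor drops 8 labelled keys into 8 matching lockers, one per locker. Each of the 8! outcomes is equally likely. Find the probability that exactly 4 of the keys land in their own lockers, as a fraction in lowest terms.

1/64

Favorable outcomes: C(8,4)·!4 = 70·9 = 630.
Total outcomes: 8! = 40320.
Probability = 630/40320 = 1/64.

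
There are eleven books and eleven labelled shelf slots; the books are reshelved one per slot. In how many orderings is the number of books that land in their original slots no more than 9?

39916799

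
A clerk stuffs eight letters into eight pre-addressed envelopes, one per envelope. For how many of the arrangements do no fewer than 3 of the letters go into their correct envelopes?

3235

# with exactly i fixed is C(8,i)·!(8-i); sum over i=3..8:
  i=3: C(8,3)·!5 = 56·44 = 2464
  i=4: C(8,4)·!4 = 70·9 = 630
  i=5: C(8,5)·!3 = 56·2 = 112
  i=6: C(8,6)·!2 = 28·1 = 28
  i=7: C(8,7)·!1 = 8·0 = 0
  i=8: C(8,8)·!0 = 1·1 = 1
Total = 3235.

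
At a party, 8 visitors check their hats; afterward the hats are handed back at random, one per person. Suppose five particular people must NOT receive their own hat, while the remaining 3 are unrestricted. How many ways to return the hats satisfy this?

Let A_j be the event that the j-th constrained one is fixed. By inclusion-exclusion over the 5 events:
Σ_{j=0}^{5} (-1)^j C(5,j)(8-j)!
= C(5,0)·8! - C(5,1)·7! + C(5,2)·6! - C(5,3)·5! + C(5,4)·4! - C(5,5)·3!
= 40320 - 25200 + 7200 - 1200 + 120 - 6
= 21234

21234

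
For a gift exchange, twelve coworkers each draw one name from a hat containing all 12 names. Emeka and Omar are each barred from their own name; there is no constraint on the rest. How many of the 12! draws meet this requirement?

402796800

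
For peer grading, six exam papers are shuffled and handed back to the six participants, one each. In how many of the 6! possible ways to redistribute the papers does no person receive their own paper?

Recurrence: !6 = 5·(!5 + !4).
!6 = 5·(44 + 9) = 5·53 = 265

265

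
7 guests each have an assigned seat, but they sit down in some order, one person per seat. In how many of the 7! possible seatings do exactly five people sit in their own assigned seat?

Pick the 5 fixed positions: C(7,5) = 21 ways.
The other 2 form a derangement: !2 = 1.
Total: 21 × 1 = 21.

21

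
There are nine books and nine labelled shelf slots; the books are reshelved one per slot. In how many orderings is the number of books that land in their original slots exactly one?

133497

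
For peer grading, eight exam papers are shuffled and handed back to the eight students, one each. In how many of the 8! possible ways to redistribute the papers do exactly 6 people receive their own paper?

Pick the 6 fixed positions: C(8,6) = 28 ways.
The other 2 form a derangement: !2 = 1.
Total: 28 × 1 = 28.

28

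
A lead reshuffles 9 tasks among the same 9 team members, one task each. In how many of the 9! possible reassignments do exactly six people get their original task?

168

Choose which 6 of the 9 are fixed: C(9,6) = 84.
The remaining 3 must be deranged: !3 = 2.
Total: 84 × 2 = 168.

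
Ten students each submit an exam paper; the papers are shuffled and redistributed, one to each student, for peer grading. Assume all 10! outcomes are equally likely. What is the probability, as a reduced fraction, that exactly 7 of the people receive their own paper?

1/15120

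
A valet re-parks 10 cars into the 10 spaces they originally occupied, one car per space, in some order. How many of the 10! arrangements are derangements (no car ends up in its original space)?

1334961

Recurrence: !10 = 10·!9 + (-1)^10.
!10 = 10·133496 + 1 = 1334961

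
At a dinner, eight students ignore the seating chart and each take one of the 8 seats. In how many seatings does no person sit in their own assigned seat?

14833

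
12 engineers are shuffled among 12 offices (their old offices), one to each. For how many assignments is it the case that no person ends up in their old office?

!12 = 12! · Σ_{k=0}^{12} (-1)^k/k!
= 12! - 12!/1! + 12!/2! - 12!/3! + 12!/4! - 12!/5! + 12!/6! - 12!/7! + 12!/8! - 12!/9! + 12!/10! - 12!/11! + 12!/12!
= 479001600 - 479001600 + 239500800 - 79833600 + 19958400 - 3991680 + 665280 - 95040 + 11880 - 1320 + 132 - 12 + 1
= 176214841

176214841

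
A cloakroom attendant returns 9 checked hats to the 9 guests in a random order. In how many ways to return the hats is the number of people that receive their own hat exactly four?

Choose which 4 of the 9 are fixed: C(9,4) = 126.
The other 5 form a derangement: !5 = 44.
Total: 126 × 44 = 5544.

5544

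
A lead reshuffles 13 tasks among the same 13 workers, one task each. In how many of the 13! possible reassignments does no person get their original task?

2290792932

The subfactorial !13 = [13!/e] (nearest integer).
13! = 6227020800, and 6227020800/e ≈ 2290792932.07, so !13 = 2290792932.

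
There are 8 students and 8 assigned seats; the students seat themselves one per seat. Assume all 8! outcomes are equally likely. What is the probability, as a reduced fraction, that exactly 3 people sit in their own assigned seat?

11/180

Favorable outcomes: C(8,3)·!5 = 56·44 = 2464.
Total outcomes: 8! = 40320.
Probability = 2464/40320 = 11/180.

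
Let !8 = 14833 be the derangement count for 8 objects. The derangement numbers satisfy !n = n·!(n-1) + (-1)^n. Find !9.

133496

!9 = 9·14833 - 1 = 133496.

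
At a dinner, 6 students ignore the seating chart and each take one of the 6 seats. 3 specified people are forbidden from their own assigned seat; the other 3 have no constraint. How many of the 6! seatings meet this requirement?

Let A_j be the event that the j-th constrained one is fixed. By inclusion-exclusion over the 3 events:
Σ_{j=0}^{3} (-1)^j C(3,j)(6-j)!
= C(3,0)·6! - C(3,1)·5! + C(3,2)·4! - C(3,3)·3!
= 720 - 360 + 72 - 6
= 426

426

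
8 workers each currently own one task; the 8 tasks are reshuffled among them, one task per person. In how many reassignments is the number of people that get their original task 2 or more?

# with exactly i fixed is C(8,i)·!(8-i); sum over i=2..8:
  i=2: C(8,2)·!6 = 28·265 = 7420
  i=3: C(8,3)·!5 = 56·44 = 2464
  i=4: C(8,4)·!4 = 70·9 = 630
  i=5: C(8,5)·!3 = 56·2 = 112
  i=6: C(8,6)·!2 = 28·1 = 28
  i=7: C(8,7)·!1 = 8·0 = 0
  i=8: C(8,8)·!0 = 1·1 = 1
Total = 10655.

10655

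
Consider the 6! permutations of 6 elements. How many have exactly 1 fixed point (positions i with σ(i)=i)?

264

Pick the single fixed position: C(6,1) = 6 ways.
The remaining 5 must be deranged: !5 = 44.
Total: 6 × 44 = 264.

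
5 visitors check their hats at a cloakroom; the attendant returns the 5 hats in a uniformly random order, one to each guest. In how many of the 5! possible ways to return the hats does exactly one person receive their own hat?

45

Pick the single fixed position: C(5,1) = 5 ways.
The remaining 4 must be deranged: !4 = 9.
Total: 5 × 9 = 45.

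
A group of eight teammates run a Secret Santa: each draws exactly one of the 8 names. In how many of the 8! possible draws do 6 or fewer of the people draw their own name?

# with exactly i fixed is C(8,i)·!(8-i); sum over i=0..6:
  i=0: C(8,0)·!8 = 1·14833 = 14833
  i=1: C(8,1)·!7 = 8·1854 = 14832
  i=2: C(8,2)·!6 = 28·265 = 7420
  i=3: C(8,3)·!5 = 56·44 = 2464
  i=4: C(8,4)·!4 = 70·9 = 630
  i=5: C(8,5)·!3 = 56·2 = 112
  i=6: C(8,6)·!2 = 28·1 = 28
Total = 40319.

40319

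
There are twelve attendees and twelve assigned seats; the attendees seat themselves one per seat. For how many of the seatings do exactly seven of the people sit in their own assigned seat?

34848

Pick the 7 fixed positions: C(12,7) = 792 ways.
The remaining 5 must be deranged: !5 = 44.
Total: 792 × 44 = 34848.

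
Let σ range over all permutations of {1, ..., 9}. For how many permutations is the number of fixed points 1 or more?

# with exactly i fixed is C(9,i)·!(9-i); sum over i=1..9:
  i=1: C(9,1)·!8 = 9·14833 = 133497
  i=2: C(9,2)·!7 = 36·1854 = 66744
  i=3: C(9,3)·!6 = 84·265 = 22260
  i=4: C(9,4)·!5 = 126·44 = 5544
  i=5: C(9,5)·!4 = 126·9 = 1134
  i=6: C(9,6)·!3 = 84·2 = 168
  i=7: C(9,7)·!2 = 36·1 = 36
  i=8: C(9,8)·!1 = 9·0 = 0
  i=9: C(9,9)·!0 = 1·1 = 1
Total = 229384.

229384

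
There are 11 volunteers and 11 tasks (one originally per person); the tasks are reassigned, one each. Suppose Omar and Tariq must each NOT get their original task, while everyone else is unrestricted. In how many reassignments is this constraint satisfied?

33022080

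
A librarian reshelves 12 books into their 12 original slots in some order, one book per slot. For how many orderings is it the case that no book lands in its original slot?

176214841

Recurrence: !12 = 11·(!11 + !10).
!12 = 11·(14684570 + 1334961) = 11·16019531 = 176214841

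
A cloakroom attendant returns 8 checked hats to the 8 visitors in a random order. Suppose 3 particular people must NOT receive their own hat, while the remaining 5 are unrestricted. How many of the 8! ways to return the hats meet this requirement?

27240

Inclusion-exclusion on the 3 forbidden self-matches:
Σ_{j=0}^{3} (-1)^j C(3,j)(8-j)!
= C(3,0)·8! - C(3,1)·7! + C(3,2)·6! - C(3,3)·5!
= 40320 - 15120 + 2160 - 120
= 27240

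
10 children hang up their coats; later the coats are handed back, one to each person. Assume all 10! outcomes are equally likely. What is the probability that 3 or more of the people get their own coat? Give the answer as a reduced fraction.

145697/1814400

Favorable outcomes: Σ_{i≥3} C(10,i)·!(10-i) = 120·1854 + 210·265 + 252·44 + 210·9 + 120·2 + 45·1 + 10·0 + 1·1 = 291394.
Total outcomes: 10! = 3628800.
Probability = 291394/3628800 = 145697/1814400.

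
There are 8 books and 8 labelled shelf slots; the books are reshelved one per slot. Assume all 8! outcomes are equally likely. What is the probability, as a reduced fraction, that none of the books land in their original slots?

2119/5760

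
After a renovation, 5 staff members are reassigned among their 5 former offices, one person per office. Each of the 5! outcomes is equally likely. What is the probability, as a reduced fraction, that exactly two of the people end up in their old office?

Favorable outcomes: C(5,2)·!3 = 10·2 = 20.
Total outcomes: 5! = 120.
Probability = 20/120 = 1/6.

1/6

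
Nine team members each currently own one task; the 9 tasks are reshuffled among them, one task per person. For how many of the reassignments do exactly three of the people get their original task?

22260

Choose which 3 of the 9 are fixed: C(9,3) = 84.
The other 6 form a derangement: !6 = 265.
Total: 84 × 265 = 22260.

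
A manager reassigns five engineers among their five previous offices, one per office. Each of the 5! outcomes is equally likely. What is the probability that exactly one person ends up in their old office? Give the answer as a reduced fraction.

3/8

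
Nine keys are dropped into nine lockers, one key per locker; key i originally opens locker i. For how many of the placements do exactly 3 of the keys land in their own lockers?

22260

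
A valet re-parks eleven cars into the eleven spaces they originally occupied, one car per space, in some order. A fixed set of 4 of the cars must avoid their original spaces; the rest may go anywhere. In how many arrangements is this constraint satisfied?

27422640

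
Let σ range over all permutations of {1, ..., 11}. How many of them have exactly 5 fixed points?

122430

Choose which 5 of the 11 are fixed: C(11,5) = 462.
The other 6 form a derangement: !6 = 265.
Total: 462 × 265 = 122430.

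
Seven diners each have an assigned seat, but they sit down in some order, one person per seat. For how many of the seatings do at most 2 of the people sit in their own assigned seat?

4633

Sum C(7,i)·!(7-i) for i = 0..2:
  i=0: C(7,0)·!7 = 1·1854 = 1854
  i=1: C(7,1)·!6 = 7·265 = 1855
  i=2: C(7,2)·!5 = 21·44 = 924
Total = 4633.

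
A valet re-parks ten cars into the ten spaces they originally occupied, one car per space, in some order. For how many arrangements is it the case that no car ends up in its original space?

The number of derangements of 10 is !10 = Σ_{k=0}^{10} (-1)^k·10!/k!
= 10! - 10!/1! + 10!/2! - 10!/3! + 10!/4! - 10!/5! + 10!/6! - 10!/7! + 10!/8! - 10!/9! + 10!/10!
= 3628800 - 3628800 + 1814400 - 604800 + 151200 - 30240 + 5040 - 720 + 90 - 10 + 1
= 1334961

1334961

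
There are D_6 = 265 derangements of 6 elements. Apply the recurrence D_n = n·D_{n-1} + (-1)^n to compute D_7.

1854

D_7 = 7·265 - 1 = 1854.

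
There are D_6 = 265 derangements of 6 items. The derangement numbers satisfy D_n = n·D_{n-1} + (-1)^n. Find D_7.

D_7 = 7·265 - 1 = 1854.

1854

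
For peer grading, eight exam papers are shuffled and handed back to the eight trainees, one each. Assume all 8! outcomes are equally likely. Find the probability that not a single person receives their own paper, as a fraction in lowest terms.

2119/5760

Favorable outcomes: !8 = 14833.
Total outcomes: 8! = 40320.
Probability = 14833/40320 = 2119/5760.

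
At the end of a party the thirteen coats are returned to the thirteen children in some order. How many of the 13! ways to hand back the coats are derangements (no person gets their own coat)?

2290792932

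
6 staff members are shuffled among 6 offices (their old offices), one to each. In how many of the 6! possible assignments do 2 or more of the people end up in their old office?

191

Sum C(6,i)·!(6-i) for i = 2..6:
  i=2: C(6,2)·!4 = 15·9 = 135
  i=3: C(6,3)·!3 = 20·2 = 40
  i=4: C(6,4)·!2 = 15·1 = 15
  i=5: C(6,5)·!1 = 6·0 = 0
  i=6: C(6,6)·!0 = 1·1 = 1
Total = 191.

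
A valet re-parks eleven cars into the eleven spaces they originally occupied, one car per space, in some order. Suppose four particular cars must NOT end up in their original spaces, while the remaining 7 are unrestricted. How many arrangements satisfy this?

Let A_j be the event that the j-th constrained one is fixed. By inclusion-exclusion over the 4 events:
Σ_{j=0}^{4} (-1)^j C(4,j)(11-j)!
= C(4,0)·11! - C(4,1)·10! + C(4,2)·9! - C(4,3)·8! + C(4,4)·7!
= 39916800 - 14515200 + 2177280 - 161280 + 5040
= 27422640

27422640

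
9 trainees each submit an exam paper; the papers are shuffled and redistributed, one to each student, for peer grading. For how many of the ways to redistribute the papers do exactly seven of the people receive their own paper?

36

Pick the 7 fixed positions: C(9,7) = 36 ways.
The remaining 2 must be deranged: !2 = 1.
Total: 36 × 1 = 36.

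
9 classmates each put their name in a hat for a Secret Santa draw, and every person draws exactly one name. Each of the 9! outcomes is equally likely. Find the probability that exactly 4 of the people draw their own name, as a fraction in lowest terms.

Favorable outcomes: C(9,4)·!5 = 126·44 = 5544.
Total outcomes: 9! = 362880.
Probability = 5544/362880 = 11/720.

11/720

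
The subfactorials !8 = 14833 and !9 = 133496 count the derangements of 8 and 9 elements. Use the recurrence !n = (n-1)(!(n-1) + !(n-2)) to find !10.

1334961

!10 = (10-1)·(!9 + !8) = 9·(133496 + 14833) = 9·148329 = 1334961.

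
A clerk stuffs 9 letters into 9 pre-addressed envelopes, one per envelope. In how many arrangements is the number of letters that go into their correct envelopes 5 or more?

Sum C(9,i)·!(9-i) for i = 5..9:
  i=5: C(9,5)·!4 = 126·9 = 1134
  i=6: C(9,6)·!3 = 84·2 = 168
  i=7: C(9,7)·!2 = 36·1 = 36
  i=8: C(9,8)·!1 = 9·0 = 0
  i=9: C(9,9)·!0 = 1·1 = 1
Total = 1339.

1339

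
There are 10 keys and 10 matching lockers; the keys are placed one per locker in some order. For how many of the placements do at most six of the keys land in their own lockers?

3628514

Sum C(10,i)·!(10-i) for i = 0..6:
  i=0: C(10,0)·!10 = 1·1334961 = 1334961
  i=1: C(10,1)·!9 = 10·133496 = 1334960
  i=2: C(10,2)·!8 = 45·14833 = 667485
  i=3: C(10,3)·!7 = 120·1854 = 222480
  i=4: C(10,4)·!6 = 210·265 = 55650
  i=5: C(10,5)·!5 = 252·44 = 11088
  i=6: C(10,6)·!4 = 210·9 = 1890
Total = 3628514.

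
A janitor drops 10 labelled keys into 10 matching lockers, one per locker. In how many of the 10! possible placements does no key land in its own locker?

1334961

Use !n = (n-1)(!(n-1) + !(n-2)).
!10 = 9·(133496 + 14833) = 9·148329 = 1334961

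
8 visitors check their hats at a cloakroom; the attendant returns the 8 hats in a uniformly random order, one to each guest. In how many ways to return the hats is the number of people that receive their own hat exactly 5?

112

Pick the 5 fixed positions: C(8,5) = 56 ways.
The remaining 3 must be deranged: !3 = 2.
Total: 56 × 2 = 112.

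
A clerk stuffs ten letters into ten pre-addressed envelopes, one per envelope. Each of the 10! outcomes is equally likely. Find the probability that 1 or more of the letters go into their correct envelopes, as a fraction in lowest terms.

Favorable outcomes: Σ_{i≥1} C(10,i)·!(10-i) = 10·133496 + 45·14833 + 120·1854 + 210·265 + 252·44 + 210·9 + 120·2 + 45·1 + 10·0 + 1·1 = 2293839.
Total outcomes: 10! = 3628800.
Probability = 2293839/3628800 = 28319/44800.

28319/44800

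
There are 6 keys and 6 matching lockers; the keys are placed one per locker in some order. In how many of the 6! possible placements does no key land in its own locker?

265

The number of derangements of 6 is !6 = Σ_{k=0}^{6} (-1)^k·6!/k!
= 6! - 6!/1! + 6!/2! - 6!/3! + 6!/4! - 6!/5! + 6!/6!
= 720 - 720 + 360 - 120 + 30 - 6 + 1
= 265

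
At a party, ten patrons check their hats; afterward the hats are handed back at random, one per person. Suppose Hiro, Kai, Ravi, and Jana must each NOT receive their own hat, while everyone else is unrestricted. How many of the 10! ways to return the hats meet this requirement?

Inclusion-exclusion on the 4 forbidden self-matches:
Σ_{j=0}^{4} (-1)^j C(4,j)(10-j)!
= C(4,0)·10! - C(4,1)·9! + C(4,2)·8! - C(4,3)·7! + C(4,4)·6!
= 3628800 - 1451520 + 241920 - 20160 + 720
= 2399760

2399760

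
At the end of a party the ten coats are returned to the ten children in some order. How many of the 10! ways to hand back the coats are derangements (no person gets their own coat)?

1334961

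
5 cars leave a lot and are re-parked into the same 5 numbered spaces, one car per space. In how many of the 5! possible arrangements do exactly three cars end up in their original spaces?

10

Pick the 3 fixed positions: C(5,3) = 10 ways.
The other 2 form a derangement: !2 = 1.
Total: 10 × 1 = 10.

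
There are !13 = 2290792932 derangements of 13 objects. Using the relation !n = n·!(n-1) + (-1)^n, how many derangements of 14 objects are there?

32071101049

!14 = 14·2290792932 + 1 = 32071101049.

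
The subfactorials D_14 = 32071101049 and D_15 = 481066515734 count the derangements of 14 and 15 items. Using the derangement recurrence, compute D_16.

D_16 = (16-1)·(D_15 + D_14) = 15·(481066515734 + 32071101049) = 15·513137616783 = 7697064251745.

7697064251745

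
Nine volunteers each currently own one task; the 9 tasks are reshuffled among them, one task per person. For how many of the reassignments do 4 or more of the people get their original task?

6883

Sum C(9,i)·!(9-i) for i = 4..9:
  i=4: C(9,4)·!5 = 126·44 = 5544
  i=5: C(9,5)·!4 = 126·9 = 1134
  i=6: C(9,6)·!3 = 84·2 = 168
  i=7: C(9,7)·!2 = 36·1 = 36
  i=8: C(9,8)·!1 = 9·0 = 0
  i=9: C(9,9)·!0 = 1·1 = 1
Total = 6883.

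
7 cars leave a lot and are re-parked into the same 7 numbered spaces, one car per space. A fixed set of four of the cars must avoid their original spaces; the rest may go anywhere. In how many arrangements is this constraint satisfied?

2790

Let A_j be the event that the j-th constrained one is fixed. By inclusion-exclusion over the 4 events:
Σ_{j=0}^{4} (-1)^j C(4,j)(7-j)!
= C(4,0)·7! - C(4,1)·6! + C(4,2)·5! - C(4,3)·4! + C(4,4)·3!
= 5040 - 2880 + 720 - 96 + 6
= 2790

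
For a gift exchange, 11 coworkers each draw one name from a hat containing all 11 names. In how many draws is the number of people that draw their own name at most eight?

# with exactly i fixed is C(11,i)·!(11-i); sum over i=0..8:
  i=0: C(11,0)·!11 = 1·14684570 = 14684570
  i=1: C(11,1)·!10 = 11·1334961 = 14684571
  i=2: C(11,2)·!9 = 55·133496 = 7342280
  i=3: C(11,3)·!8 = 165·14833 = 2447445
  i=4: C(11,4)·!7 = 330·1854 = 611820
  i=5: C(11,5)·!6 = 462·265 = 122430
  i=6: C(11,6)·!5 = 462·44 = 20328
  i=7: C(11,7)·!4 = 330·9 = 2970
  i=8: C(11,8)·!3 = 165·2 = 330
Total = 39916744.

39916744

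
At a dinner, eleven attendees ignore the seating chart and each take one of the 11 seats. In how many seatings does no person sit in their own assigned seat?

The subfactorial !11 = [11!/e] (nearest integer).
11! = 39916800, and 39916800/e ≈ 14684570.08, so !11 = 14684570.

14684570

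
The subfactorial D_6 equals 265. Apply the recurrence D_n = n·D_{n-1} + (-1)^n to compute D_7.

1854

D_7 = 7·265 - 1 = 1854.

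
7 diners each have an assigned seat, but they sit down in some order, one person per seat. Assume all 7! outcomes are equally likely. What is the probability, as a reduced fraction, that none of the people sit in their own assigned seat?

Favorable outcomes: !7 = 1854.
Total outcomes: 7! = 5040.
Probability = 1854/5040 = 103/280.

103/280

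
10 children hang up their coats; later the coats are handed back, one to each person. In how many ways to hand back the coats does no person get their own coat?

1334961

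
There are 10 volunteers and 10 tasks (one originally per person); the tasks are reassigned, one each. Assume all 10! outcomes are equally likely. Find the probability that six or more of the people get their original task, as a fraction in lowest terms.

17/28350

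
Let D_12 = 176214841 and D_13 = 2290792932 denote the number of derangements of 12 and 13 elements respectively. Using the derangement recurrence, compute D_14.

32071101049

D_14 = (14-1)·(D_13 + D_12) = 13·(2290792932 + 176214841) = 13·2467007773 = 32071101049.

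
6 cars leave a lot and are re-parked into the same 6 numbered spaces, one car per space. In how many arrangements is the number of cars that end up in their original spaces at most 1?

529

# with exactly i fixed is C(6,i)·!(6-i); sum over i=0..1:
  i=0: C(6,0)·!6 = 1·265 = 265
  i=1: C(6,1)·!5 = 6·44 = 264
Total = 529.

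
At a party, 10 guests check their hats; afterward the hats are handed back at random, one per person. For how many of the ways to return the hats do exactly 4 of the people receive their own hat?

Choose which 4 of the 10 are fixed: C(10,4) = 210.
The remaining 6 must be deranged: !6 = 265.
Total: 210 × 265 = 55650.

55650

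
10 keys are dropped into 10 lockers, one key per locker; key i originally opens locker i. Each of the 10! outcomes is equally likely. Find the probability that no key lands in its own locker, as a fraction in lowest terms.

Favorable outcomes: !10 = 1334961.
Total outcomes: 10! = 3628800.
Probability = 1334961/3628800 = 16481/44800.

16481/44800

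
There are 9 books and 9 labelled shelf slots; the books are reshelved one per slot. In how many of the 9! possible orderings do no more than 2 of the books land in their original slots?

333737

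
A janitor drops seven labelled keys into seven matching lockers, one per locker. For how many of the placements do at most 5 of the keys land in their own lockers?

5039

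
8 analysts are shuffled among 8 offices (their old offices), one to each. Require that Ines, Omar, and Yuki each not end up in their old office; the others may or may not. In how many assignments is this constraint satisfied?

27240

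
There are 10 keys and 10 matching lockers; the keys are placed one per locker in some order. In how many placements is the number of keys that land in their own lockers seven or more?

286

Sum C(10,i)·!(10-i) for i = 7..10:
  i=7: C(10,7)·!3 = 120·2 = 240
  i=8: C(10,8)·!2 = 45·1 = 45
  i=9: C(10,9)·!1 = 10·0 = 0
  i=10: C(10,10)·!0 = 1·1 = 1
Total = 286.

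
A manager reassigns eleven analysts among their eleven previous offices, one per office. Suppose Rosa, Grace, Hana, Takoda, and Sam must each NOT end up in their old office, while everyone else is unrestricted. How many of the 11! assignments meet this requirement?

Inclusion-exclusion on the 5 forbidden self-matches:
Σ_{j=0}^{5} (-1)^j C(5,j)(11-j)!
= C(5,0)·11! - C(5,1)·10! + C(5,2)·9! - C(5,3)·8! + C(5,4)·7! - C(5,5)·6!
= 39916800 - 18144000 + 3628800 - 403200 + 25200 - 720
= 25022880

25022880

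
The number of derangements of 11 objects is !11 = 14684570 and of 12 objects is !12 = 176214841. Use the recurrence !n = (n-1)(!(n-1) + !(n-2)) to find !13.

2290792932

!13 = (13-1)·(!12 + !11) = 12·(176214841 + 14684570) = 12·190899411 = 2290792932.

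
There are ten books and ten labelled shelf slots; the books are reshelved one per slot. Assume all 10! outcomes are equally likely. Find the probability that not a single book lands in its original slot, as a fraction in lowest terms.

16481/44800

Favorable outcomes: !10 = 1334961.
Total outcomes: 10! = 3628800.
Probability = 1334961/3628800 = 16481/44800.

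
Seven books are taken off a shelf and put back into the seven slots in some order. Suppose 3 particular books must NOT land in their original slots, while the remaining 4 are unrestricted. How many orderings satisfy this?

3216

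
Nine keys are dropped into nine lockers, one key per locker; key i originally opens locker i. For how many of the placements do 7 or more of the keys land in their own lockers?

# with exactly i fixed is C(9,i)·!(9-i); sum over i=7..9:
  i=7: C(9,7)·!2 = 36·1 = 36
  i=8: C(9,8)·!1 = 9·0 = 0
  i=9: C(9,9)·!0 = 1·1 = 1
Total = 37.

37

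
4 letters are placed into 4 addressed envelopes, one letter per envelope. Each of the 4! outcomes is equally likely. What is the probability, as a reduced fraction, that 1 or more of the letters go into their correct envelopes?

Favorable outcomes: Σ_{i≥1} C(4,i)·!(4-i) = 4·2 + 6·1 + 4·0 + 1·1 = 15.
Total outcomes: 4! = 24.
Probability = 15/24 = 5/8.

5/8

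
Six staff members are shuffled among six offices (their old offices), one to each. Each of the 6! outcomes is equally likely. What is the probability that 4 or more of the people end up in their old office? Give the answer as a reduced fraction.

Favorable outcomes: Σ_{i≥4} C(6,i)·!(6-i) = 15·1 + 6·0 + 1·1 = 16.
Total outcomes: 6! = 720.
Probability = 16/720 = 1/45.

1/45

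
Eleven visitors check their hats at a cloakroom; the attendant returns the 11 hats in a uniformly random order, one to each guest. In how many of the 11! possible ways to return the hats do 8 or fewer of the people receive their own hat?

# with exactly i fixed is C(11,i)·!(11-i); sum over i=0..8:
  i=0: C(11,0)·!11 = 1·14684570 = 14684570
  i=1: C(11,1)·!10 = 11·1334961 = 14684571
  i=2: C(11,2)·!9 = 55·133496 = 7342280
  i=3: C(11,3)·!8 = 165·14833 = 2447445
  i=4: C(11,4)·!7 = 330·1854 = 611820
  i=5: C(11,5)·!6 = 462·265 = 122430
  i=6: C(11,6)·!5 = 462·44 = 20328
  i=7: C(11,7)·!4 = 330·9 = 2970
  i=8: C(11,8)·!3 = 165·2 = 330
Total = 39916744.

39916744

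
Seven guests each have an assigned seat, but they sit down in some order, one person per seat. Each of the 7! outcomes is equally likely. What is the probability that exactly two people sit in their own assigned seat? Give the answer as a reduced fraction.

11/60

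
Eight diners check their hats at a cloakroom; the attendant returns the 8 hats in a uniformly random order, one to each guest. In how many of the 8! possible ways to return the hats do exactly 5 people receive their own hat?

112

Choose which 5 of the 8 are fixed: C(8,5) = 56.
The remaining 3 must be deranged: !3 = 2.
Total: 56 × 2 = 112.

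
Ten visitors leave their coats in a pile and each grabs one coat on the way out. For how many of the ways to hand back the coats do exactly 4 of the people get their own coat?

55650

Pick the 4 fixed positions: C(10,4) = 210 ways.
The other 6 form a derangement: !6 = 265.
Total: 210 × 265 = 55650.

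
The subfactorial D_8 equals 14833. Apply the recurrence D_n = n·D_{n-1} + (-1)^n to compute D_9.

133496

D_9 = 9·14833 - 1 = 133496.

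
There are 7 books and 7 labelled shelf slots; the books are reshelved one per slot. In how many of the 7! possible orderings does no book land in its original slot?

1854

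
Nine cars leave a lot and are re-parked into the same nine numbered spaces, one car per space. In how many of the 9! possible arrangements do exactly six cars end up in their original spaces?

168

Pick the 6 fixed positions: C(9,6) = 84 ways.
The other 3 form a derangement: !3 = 2.
Total: 84 × 2 = 168.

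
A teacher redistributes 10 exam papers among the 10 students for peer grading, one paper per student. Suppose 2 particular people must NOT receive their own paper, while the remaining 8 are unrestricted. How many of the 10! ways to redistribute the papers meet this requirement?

2943360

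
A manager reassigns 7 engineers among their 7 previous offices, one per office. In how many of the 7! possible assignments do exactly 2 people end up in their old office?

Pick the 2 fixed positions: C(7,2) = 21 ways.
The remaining 5 must be deranged: !5 = 44.
Total: 21 × 44 = 924.

924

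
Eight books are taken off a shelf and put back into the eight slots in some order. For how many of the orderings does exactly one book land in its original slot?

Choose which one of the 8 is fixed: C(8,1) = 8.
The other 7 form a derangement: !7 = 1854.
Total: 8 × 1854 = 14832.

14832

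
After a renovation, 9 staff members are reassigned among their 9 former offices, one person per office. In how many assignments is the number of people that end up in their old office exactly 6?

Choose which 6 of the 9 are fixed: C(9,6) = 84.
The other 3 form a derangement: !3 = 2.
Total: 84 × 2 = 168.

168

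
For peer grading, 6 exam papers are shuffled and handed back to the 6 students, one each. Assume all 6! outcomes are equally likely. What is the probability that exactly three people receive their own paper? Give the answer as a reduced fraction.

1/18

Favorable outcomes: C(6,3)·!3 = 20·2 = 40.
Total outcomes: 6! = 720.
Probability = 40/720 = 1/18.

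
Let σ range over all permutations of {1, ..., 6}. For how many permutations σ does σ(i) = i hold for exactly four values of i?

15

Pick the 4 fixed positions: C(6,4) = 15 ways.
The remaining 2 must be deranged: !2 = 1.
Total: 15 × 1 = 15.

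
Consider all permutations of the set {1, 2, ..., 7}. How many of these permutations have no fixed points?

1854

The number of derangements of 7 is !7 = Σ_{k=0}^{7} (-1)^k·7!/k!
= 7! - 7!/1! + 7!/2! - 7!/3! + 7!/4! - 7!/5! + 7!/6! - 7!/7!
= 5040 - 5040 + 2520 - 840 + 210 - 42 + 7 - 1
= 1854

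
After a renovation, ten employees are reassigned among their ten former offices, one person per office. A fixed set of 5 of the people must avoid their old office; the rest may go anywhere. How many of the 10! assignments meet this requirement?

2170680

Inclusion-exclusion on the 5 forbidden self-matches:
Σ_{j=0}^{5} (-1)^j C(5,j)(10-j)!
= C(5,0)·10! - C(5,1)·9! + C(5,2)·8! - C(5,3)·7! + C(5,4)·6! - C(5,5)·5!
= 3628800 - 1814400 + 403200 - 50400 + 3600 - 120
= 2170680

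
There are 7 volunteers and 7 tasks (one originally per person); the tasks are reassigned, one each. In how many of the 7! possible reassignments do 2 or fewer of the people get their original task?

4633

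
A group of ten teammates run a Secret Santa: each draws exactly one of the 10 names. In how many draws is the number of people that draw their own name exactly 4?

Pick the 4 fixed positions: C(10,4) = 210 ways.
The other 6 form a derangement: !6 = 265.
Total: 210 × 265 = 55650.

55650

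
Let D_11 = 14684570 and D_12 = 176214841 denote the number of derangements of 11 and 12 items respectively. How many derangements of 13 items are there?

2290792932

D_13 = (13-1)·(D_12 + D_11) = 12·(176214841 + 14684570) = 12·190899411 = 2290792932.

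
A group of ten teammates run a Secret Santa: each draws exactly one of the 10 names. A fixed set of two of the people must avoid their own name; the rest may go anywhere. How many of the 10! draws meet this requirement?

Inclusion-exclusion on the 2 forbidden self-matches:
Σ_{j=0}^{2} (-1)^j C(2,j)(10-j)!
= C(2,0)·10! - C(2,1)·9! + C(2,2)·8!
= 3628800 - 725760 + 40320
= 2943360

2943360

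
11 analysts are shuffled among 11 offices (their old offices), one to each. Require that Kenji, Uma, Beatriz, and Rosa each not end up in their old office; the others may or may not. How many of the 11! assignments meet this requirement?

Let A_j be the event that the j-th constrained one is fixed. By inclusion-exclusion over the 4 events:
Σ_{j=0}^{4} (-1)^j C(4,j)(11-j)!
= C(4,0)·11! - C(4,1)·10! + C(4,2)·9! - C(4,3)·8! + C(4,4)·7!
= 39916800 - 14515200 + 2177280 - 161280 + 5040
= 27422640

27422640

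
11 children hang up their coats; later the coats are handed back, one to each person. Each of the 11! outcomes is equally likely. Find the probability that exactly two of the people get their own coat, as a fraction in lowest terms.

16687/90720

Favorable outcomes: C(11,2)·!9 = 55·133496 = 7342280.
Total outcomes: 11! = 39916800.
Probability = 7342280/39916800 = 16687/90720.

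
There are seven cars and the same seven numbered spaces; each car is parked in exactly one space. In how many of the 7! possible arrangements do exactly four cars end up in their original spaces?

70

Pick the 4 fixed positions: C(7,4) = 35 ways.
The other 3 form a derangement: !3 = 2.
Total: 35 × 2 = 70.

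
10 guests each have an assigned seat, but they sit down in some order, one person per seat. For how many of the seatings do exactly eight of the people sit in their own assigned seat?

45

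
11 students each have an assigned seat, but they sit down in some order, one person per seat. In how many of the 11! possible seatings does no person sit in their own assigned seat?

The number of derangements of 11 is !11 = Σ_{k=0}^{11} (-1)^k·11!/k!
= 11! - 11!/1! + 11!/2! - 11!/3! + 11!/4! - 11!/5! + 11!/6! - 11!/7! + 11!/8! - 11!/9! + 11!/10! - 11!/11!
= 39916800 - 39916800 + 19958400 - 6652800 + 1663200 - 332640 + 55440 - 7920 + 990 - 110 + 11 - 1
= 14684570

14684570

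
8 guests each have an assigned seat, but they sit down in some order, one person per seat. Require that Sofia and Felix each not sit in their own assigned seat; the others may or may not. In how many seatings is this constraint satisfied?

Inclusion-exclusion on the 2 forbidden self-matches:
Σ_{j=0}^{2} (-1)^j C(2,j)(8-j)!
= C(2,0)·8! - C(2,1)·7! + C(2,2)·6!
= 40320 - 10080 + 720
= 30960

30960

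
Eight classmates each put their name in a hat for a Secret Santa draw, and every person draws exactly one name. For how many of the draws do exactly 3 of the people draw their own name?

2464

Pick the 3 fixed positions: C(8,3) = 56 ways.
The remaining 5 must be deranged: !5 = 44.
Total: 56 × 44 = 2464.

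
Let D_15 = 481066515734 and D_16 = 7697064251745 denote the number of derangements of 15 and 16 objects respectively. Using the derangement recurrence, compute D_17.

130850092279664

D_17 = (17-1)·(D_16 + D_15) = 16·(7697064251745 + 481066515734) = 16·8178130767479 = 130850092279664.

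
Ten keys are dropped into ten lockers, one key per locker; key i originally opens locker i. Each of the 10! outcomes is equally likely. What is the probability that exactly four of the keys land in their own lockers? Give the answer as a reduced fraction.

53/3456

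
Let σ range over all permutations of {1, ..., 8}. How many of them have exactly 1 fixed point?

14832

Pick the single fixed position: C(8,1) = 8 ways.
The remaining 7 must be deranged: !7 = 1854.
Total: 8 × 1854 = 14832.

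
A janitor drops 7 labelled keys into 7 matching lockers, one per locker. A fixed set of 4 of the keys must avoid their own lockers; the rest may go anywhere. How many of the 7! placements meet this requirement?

2790

Inclusion-exclusion on the 4 forbidden self-matches:
Σ_{j=0}^{4} (-1)^j C(4,j)(7-j)!
= C(4,0)·7! - C(4,1)·6! + C(4,2)·5! - C(4,3)·4! + C(4,4)·3!
= 5040 - 2880 + 720 - 96 + 6
= 2790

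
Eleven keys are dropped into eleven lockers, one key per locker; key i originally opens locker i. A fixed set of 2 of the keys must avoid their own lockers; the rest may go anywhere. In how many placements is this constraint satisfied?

33022080

Let A_j be the event that the j-th constrained one is fixed. By inclusion-exclusion over the 2 events:
Σ_{j=0}^{2} (-1)^j C(2,j)(11-j)!
= C(2,0)·11! - C(2,1)·10! + C(2,2)·9!
= 39916800 - 7257600 + 362880
= 33022080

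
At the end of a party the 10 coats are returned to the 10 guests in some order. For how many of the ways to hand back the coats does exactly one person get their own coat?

1334960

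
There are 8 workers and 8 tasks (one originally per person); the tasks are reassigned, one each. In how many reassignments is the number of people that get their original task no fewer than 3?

3235

Sum C(8,i)·!(8-i) for i = 3..8:
  i=3: C(8,3)·!5 = 56·44 = 2464
  i=4: C(8,4)·!4 = 70·9 = 630
  i=5: C(8,5)·!3 = 56·2 = 112
  i=6: C(8,6)·!2 = 28·1 = 28
  i=7: C(8,7)·!1 = 8·0 = 0
  i=8: C(8,8)·!0 = 1·1 = 1
Total = 3235.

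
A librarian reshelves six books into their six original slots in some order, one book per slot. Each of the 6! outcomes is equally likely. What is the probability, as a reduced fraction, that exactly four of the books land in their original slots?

1/48

Favorable outcomes: C(6,4)·!2 = 15·1 = 15.
Total outcomes: 6! = 720.
Probability = 15/720 = 1/48.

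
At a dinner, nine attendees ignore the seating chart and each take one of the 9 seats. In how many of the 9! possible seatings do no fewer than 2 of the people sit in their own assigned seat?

95887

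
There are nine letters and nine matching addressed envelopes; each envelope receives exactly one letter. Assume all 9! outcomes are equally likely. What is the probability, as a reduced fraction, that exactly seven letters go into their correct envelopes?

Favorable outcomes: C(9,7)·!2 = 36·1 = 36.
Total outcomes: 9! = 362880.
Probability = 36/362880 = 1/10080.

1/10080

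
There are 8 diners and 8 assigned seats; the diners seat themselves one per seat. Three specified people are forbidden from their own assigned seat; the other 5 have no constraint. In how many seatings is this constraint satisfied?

27240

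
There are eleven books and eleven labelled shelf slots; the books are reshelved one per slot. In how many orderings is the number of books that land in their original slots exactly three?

2447445

Pick the 3 fixed positions: C(11,3) = 165 ways.
The remaining 8 must be deranged: !8 = 14833.
Total: 165 × 14833 = 2447445.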